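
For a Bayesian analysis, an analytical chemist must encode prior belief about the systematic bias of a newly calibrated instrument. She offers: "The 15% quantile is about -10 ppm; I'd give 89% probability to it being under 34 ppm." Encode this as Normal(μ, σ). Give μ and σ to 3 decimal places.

The p-quantile of Normal(μ,σ) is μ + z_p·σ, with z_{0.15} = -1.036 and z_{0.89} = 1.227.
Eliminate σ: μ = (z₂·x₁ − z₁·x₂)/(z₂ − z₁) = (1.227·-10 − (-1.036)·34)/2.263 = 10.152.
Then σ = (x₂ − x₁)/(z₂ − z₁) = (34 − -10)/2.263 = 19.444.

μ = 10.152, σ = 19.444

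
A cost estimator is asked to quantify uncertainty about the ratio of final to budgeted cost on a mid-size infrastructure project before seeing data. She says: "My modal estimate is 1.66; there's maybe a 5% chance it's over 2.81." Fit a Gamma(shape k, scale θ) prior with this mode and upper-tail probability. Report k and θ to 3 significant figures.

Gamma(k,θ) with k>1 has mode (k−1)θ, so θ = 1.66/(k−1).
Need P(X < 2.81) = 0.95 with θ tied to k this way. Start at k = 2, θ = 1.66: P(X<2.81) ≈ 0.505.
Too low — raise k to concentrate. Iterating converges to k ≈ 11.1.
Then θ = 1.66/(11.1−1) ≈ 0.165.

k ≈ 11.1, θ ≈ 0.165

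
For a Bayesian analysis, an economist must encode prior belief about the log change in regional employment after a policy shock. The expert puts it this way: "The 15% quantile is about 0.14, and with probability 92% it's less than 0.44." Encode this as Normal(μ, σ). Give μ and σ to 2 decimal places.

For Normal(μ,σ), the p-quantile is μ + z_p·σ. Here z_{0.15} = -1.036, z_{0.92} = 1.405.
So 0.14 = μ − 1.036σ and 0.44 = μ + 1.405σ.
Subtracting: σ = (0.44 − 0.14)/(1.405 − (-1.036)) = 0.12.
Then μ = 0.14 − (-1.036)·0.12 = 0.27.

μ = 0.27, σ = 0.12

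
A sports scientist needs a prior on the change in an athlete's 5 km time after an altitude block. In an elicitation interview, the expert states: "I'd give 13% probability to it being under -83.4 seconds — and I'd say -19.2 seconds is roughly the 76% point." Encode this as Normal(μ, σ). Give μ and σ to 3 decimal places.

μ = -43.942, σ = 35.030

The p-quantile of Normal(μ,σ) is μ + z_p·σ, with z_{0.13} = -1.126 and z_{0.76} = 0.7063.
Eliminate σ: μ = (z₂·x₁ − z₁·x₂)/(z₂ − z₁) = (0.7063·-83.4 − (-1.126)·-19.2)/1.833 = -43.942.
Then σ = (x₂ − x₁)/(z₂ − z₁) = (-19.2 − -83.4)/1.833 = 35.030.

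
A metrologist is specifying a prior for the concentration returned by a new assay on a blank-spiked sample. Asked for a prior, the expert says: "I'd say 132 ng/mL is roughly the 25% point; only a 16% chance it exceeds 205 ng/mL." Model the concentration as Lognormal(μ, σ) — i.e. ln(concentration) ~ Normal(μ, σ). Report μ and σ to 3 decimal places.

μ ≈ 5.061, σ ≈ 0.264

If T ~ Lognormal(μ,σ) then ln T ~ Normal(μ,σ), so the p-quantile of ln T is μ + z_p·σ.
ln(132) = 4.883 and ln(205) = 5.323; z_{0.25} = -0.6745, z_{0.84} = 0.9945.
σ = (5.323 − 4.883)/(0.9945 − (-0.6745)) = 0.264.
μ = 4.883 − (-0.6745)·0.264 = 5.061.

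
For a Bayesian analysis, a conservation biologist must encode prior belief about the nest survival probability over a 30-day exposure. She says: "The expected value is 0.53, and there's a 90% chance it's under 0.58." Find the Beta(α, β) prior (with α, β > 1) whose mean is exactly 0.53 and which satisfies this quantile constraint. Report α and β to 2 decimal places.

With mean 0.53 fixed, write α = 0.53s, β = 0.47s where s = α+β.
Need P(θ < 0.58) = 0.9 under Beta(0.53s, 0.47s). Normal approximation: (q−m)/√(m(1−m)/s) ≈ z_{0.9} = 1.28, so s ≈ 0.53·0.47·(1.28)²/(0.58−0.53)² = 163.6.
At s = 163.6: P(θ<0.58) ≈ 0.901. Adjusting to match 0.9 gives s ≈ 162.80.
So α = 0.53·162.80 ≈ 86.28, β = 0.47·162.80 ≈ 76.52.

α ≈ 86.28, β ≈ 76.52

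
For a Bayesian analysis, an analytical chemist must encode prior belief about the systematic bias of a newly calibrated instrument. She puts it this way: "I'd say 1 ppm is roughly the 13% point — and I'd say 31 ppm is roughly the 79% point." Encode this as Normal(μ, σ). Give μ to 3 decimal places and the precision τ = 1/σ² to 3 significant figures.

The p-quantile of Normal(μ,σ) is μ + z_p·σ, with z_{0.13} = -1.126 and z_{0.79} = 0.8064.
Eliminate σ: μ = (z₂·x₁ − z₁·x₂)/(z₂ − z₁) = (0.8064·1 − (-1.126)·31)/1.933 = 18.483.
Then σ = (x₂ − x₁)/(z₂ − z₁) = (31 − 1)/1.933 = 15.521.
Precision τ = 1/σ² = 1/15.52² = 0.00415.

μ = 18.483, τ = 0.00415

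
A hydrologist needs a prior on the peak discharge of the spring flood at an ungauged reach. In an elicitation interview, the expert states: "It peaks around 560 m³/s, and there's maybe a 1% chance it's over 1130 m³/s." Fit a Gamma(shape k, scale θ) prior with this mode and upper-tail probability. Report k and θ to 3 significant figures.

Gamma(k,θ) with k>1 has mode (k−1)θ, so θ = 560/(k−1).
Need P(X < 1130) = 0.99 with θ tied to k this way. Start at k = 2, θ = 560: P(X<1130) ≈ 0.599.
Too low — raise k to concentrate. Iterating converges to k ≈ 10.9.
Then θ = 560/(10.9−1) ≈ 56.3.

k ≈ 10.9, θ ≈ 56.3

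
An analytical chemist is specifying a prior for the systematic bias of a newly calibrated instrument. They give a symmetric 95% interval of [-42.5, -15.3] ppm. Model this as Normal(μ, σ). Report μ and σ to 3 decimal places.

A symmetric 95% interval runs μ ± z·σ with z = 1.96.
Half-width = 13.6, so σ = 13.6/1.96 = 6.939.
μ is the interval midpoint, -28.900.

μ = -28.900, σ = 6.939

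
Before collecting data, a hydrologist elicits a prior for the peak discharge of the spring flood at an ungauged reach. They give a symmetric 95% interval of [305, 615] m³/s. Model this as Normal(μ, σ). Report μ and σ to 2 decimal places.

μ = 460.00, σ = 79.08

A symmetric 95% interval runs μ ± z·σ with z = 1.96.
Half-width = 155, so σ = 155/1.96 = 79.08.
μ is the interval midpoint, 460.00.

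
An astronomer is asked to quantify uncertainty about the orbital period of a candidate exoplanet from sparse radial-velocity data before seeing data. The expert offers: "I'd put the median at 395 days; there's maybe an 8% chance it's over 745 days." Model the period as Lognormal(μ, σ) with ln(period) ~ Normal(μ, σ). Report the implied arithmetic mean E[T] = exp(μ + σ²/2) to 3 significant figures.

E[T] ≈ 437 days

If T ~ Lognormal(μ,σ) then ln T ~ Normal(μ,σ), so the p-quantile of ln T is μ + z_p·σ.
ln(395) = 5.979 and ln(745) = 6.613; z_{0.5} = 0, z_{0.92} = 1.405.
σ = (6.613 − 5.979)/(1.405 − (0)) = 0.452.
μ = 5.979 − (0)·0.452 = 5.979.
E[T] = exp(μ + σ²/2) = exp(5.979 + 0.1020) = 437 days.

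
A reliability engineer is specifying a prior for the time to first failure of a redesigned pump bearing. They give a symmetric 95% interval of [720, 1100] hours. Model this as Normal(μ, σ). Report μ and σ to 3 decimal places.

A symmetric 95% interval runs μ ± z·σ with z = 1.96.
Half-width = 190, so σ = 190/1.96 = 96.941.
μ is the interval midpoint, 910.000.

μ = 910.000, σ = 96.941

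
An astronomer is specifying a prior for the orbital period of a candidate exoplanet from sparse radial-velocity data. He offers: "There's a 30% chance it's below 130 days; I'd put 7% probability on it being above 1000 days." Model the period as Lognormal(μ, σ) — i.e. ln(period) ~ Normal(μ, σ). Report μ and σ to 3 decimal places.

μ ≈ 5.402, σ ≈ 1.020

If T ~ Lognormal(μ,σ) then ln T ~ Normal(μ,σ), so the p-quantile of ln T is μ + z_p·σ.
ln(130) = 4.868 and ln(1000) = 6.908; z_{0.3} = -0.5244, z_{0.93} = 1.476.
σ = (6.908 − 4.868)/(1.476 − (-0.5244)) = 1.020.
μ = 4.868 − (-0.5244)·1.020 = 5.402.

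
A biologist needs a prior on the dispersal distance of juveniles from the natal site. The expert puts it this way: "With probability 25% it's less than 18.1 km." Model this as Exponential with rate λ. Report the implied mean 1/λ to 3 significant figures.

P(T < 18.1) = 1 − e^(−λ·18.1) = 0.25, so λ = −ln(1−0.25)/18.1 = −ln(0.75)/18.1 = 0.0159.
Mean = 1/λ = 62.9 km.

mean ≈ 62.9 km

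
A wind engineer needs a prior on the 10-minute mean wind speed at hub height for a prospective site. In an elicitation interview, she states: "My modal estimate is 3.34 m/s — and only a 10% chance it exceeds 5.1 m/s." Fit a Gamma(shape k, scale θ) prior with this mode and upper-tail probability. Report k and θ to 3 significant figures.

k ≈ 11.4, θ ≈ 0.321

Gamma(k,θ) with k>1 has mode (k−1)θ, so θ = 3.34/(k−1).
Need P(X < 5.1) = 0.9 with θ tied to k this way. Start at k = 2, θ = 3.34: P(X<5.1) ≈ 0.451.
Too low — raise k to concentrate. Iterating converges to k ≈ 11.4.
Then θ = 3.34/(11.4−1) ≈ 0.321.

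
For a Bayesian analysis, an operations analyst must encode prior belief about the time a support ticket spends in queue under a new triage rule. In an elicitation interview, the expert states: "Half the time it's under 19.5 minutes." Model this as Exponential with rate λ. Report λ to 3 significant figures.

λ ≈ 0.0355

Exponential median = ln 2 / λ, so λ = ln 2 / 19.5 = 0.0355.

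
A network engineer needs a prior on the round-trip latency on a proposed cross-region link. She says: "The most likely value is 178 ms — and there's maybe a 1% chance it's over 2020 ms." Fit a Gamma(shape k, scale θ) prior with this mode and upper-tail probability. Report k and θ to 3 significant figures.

Gamma(k,θ) with k>1 has mode (k−1)θ, so θ = 178/(k−1).
Need P(X < 2020) = 0.99 with θ tied to k this way. Start at k = 2, θ = 178: P(X<2020) ≈ 1.000.
Too high — lower k to spread out. Iterating converges to k ≈ 1.5.
Then θ = 178/(1.5−1) ≈ 356.

k ≈ 1.5, θ ≈ 356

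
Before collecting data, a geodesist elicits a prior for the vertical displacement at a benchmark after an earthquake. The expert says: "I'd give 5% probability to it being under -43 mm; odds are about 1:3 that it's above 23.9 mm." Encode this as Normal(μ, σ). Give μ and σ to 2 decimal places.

μ = 4.44, σ = 28.84

The p-quantile of Normal(μ,σ) is μ + z_p·σ, with z_{0.05} = -1.645 and z_{0.75} = 0.6745.
Eliminate σ: μ = (z₂·x₁ − z₁·x₂)/(z₂ − z₁) = (0.6745·-43 − (-1.645)·23.9)/2.319 = 4.44.
Then σ = (x₂ − x₁)/(z₂ − z₁) = (23.9 − -43)/2.319 = 28.84.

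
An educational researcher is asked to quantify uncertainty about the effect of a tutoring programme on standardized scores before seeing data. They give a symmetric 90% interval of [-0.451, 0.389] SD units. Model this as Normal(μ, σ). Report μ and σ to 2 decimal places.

A symmetric 90% interval runs μ ± z·σ with z = 1.645.
Half-width = 0.42, so σ = 0.42/1.645 = 0.26.
μ is the interval midpoint, -0.03.

μ = -0.03, σ = 0.26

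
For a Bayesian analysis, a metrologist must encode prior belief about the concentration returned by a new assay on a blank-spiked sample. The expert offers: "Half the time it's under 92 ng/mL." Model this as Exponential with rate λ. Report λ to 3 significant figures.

Exponential median = ln 2 / λ, so λ = ln 2 / 92.0 = 0.00753.

λ ≈ 0.00753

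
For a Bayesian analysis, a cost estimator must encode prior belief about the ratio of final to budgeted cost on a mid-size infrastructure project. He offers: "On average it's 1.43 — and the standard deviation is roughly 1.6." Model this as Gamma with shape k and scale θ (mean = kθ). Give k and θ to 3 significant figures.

For Gamma(k, scale θ): mean = kθ, variance = kθ², so CV = 1/√k.
CV = SD/mean = 1.6/1.43 = 1.119, hence k = 1/CV² = 0.799.
Then θ = mean/k = 1.43/0.799 = 1.79.

k ≈ 0.799, θ ≈ 1.79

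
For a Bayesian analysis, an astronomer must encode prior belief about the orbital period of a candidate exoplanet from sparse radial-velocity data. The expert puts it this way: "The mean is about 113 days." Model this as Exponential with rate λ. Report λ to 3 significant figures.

λ ≈ 0.00885

Exponential mean = 1/λ, so λ = 1/113.0 = 0.00885.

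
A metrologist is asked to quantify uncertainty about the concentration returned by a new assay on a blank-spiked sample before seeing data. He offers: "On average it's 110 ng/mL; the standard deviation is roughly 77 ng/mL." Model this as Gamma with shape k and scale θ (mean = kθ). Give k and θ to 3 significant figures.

k ≈ 2.04, θ ≈ 53.9

For Gamma(k, scale θ): mean = kθ, variance = kθ², so CV = 1/√k.
CV = SD/mean = 77/110 = 0.7, hence k = 1/CV² = 2.04.
Then θ = mean/k = 110/2.04 = 53.9.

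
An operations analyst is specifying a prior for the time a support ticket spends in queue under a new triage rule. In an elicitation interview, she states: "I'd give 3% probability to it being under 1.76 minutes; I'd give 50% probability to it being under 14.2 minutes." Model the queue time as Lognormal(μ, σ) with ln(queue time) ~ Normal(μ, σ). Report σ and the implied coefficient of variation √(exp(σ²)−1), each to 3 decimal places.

If T ~ Lognormal(μ,σ) then ln T ~ Normal(μ,σ), so the p-quantile of ln T is μ + z_p·σ.
ln(1.76) = 0.5653 and ln(14.2) = 2.653; z_{0.03} = -1.881, z_{0.5} = 0.
σ = (2.653 − 0.5653)/(0 − (-1.881)) = 1.110.
μ = 0.5653 − (-1.881)·1.110 = 2.653.
CV = √(exp(σ²)−1) = √(exp(1.2324)−1) = 1.559.

σ ≈ 1.110, CV ≈ 1.559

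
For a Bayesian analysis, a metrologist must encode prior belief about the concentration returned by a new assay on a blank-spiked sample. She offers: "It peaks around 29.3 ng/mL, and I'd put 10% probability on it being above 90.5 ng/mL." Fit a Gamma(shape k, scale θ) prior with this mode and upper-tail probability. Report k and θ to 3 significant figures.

Gamma(k,θ) with k>1 has mode (k−1)θ, so θ = 29.3/(k−1).
Need P(X < 90.5) = 0.9 with θ tied to k this way. Start at k = 2, θ = 29.3: P(X<90.5) ≈ 0.814.
Too low — raise k to concentrate. Iterating converges to k ≈ 2.49.
Then θ = 29.3/(2.49−1) ≈ 19.7.

k ≈ 2.49, θ ≈ 19.7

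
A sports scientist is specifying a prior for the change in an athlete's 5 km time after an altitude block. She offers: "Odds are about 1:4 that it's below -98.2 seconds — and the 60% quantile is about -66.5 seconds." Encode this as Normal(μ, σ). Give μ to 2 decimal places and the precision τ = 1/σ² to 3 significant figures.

The p-quantile of Normal(μ,σ) is μ + z_p·σ, with z_{0.2} = -0.8416 and z_{0.6} = 0.2533.
Eliminate σ: μ = (z₂·x₁ − z₁·x₂)/(z₂ − z₁) = (0.2533·-98.2 − (-0.8416)·-66.5)/1.095 = -73.83.
Then σ = (x₂ − x₁)/(z₂ − z₁) = (-66.5 − -98.2)/1.095 = 28.95.
Precision τ = 1/σ² = 1/28.95² = 0.00119.

μ = -73.83, τ = 0.00119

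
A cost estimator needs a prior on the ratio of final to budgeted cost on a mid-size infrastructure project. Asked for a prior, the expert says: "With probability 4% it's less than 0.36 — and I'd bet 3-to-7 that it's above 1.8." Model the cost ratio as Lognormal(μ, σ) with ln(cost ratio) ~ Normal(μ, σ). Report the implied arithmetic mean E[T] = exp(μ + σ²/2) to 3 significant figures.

If T ~ Lognormal(μ,σ) then ln T ~ Normal(μ,σ), so the p-quantile of ln T is μ + z_p·σ.
ln(0.36) = -1.022 and ln(1.8) = 0.5878; z_{0.04} = -1.751, z_{0.7} = 0.5244.
σ = (0.5878 − -1.022)/(0.5244 − (-1.751)) = 0.707.
μ = -1.022 − (-1.751)·0.707 = 0.217.
E[T] = exp(μ + σ²/2) = exp(0.217 + 0.2502) = 1.6.

E[T] ≈ 1.6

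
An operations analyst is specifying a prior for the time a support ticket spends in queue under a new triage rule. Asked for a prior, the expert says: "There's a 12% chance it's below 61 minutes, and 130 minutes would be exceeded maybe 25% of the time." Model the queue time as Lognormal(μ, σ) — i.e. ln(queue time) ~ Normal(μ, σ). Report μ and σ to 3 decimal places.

If T ~ Lognormal(μ,σ) then ln T ~ Normal(μ,σ), so the p-quantile of ln T is μ + z_p·σ.
ln(61) = 4.111 and ln(130) = 4.868; z_{0.12} = -1.175, z_{0.75} = 0.6745.
σ = (4.868 − 4.111)/(0.6745 − (-1.175)) = 0.409.
μ = 4.111 − (-1.175)·0.409 = 4.592.

μ ≈ 4.592, σ ≈ 0.409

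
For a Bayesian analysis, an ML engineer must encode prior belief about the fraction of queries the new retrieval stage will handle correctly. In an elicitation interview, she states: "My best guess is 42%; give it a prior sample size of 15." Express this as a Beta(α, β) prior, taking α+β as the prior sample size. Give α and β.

Under the effective-sample-size interpretation, Beta(α, β) has prior mean α/(α+β) and prior sample size α+β.
So α+β = 15 and α/(α+β) = 0.42, giving α = 0.42·15 = 6.3 and β = 15 − 6.3 = 8.7.

α = 6.3, β = 8.7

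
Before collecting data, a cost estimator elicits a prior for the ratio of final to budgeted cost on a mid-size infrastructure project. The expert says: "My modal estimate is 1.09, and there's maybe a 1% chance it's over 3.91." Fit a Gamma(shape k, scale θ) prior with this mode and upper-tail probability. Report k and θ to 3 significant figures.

k ≈ 3.64, θ ≈ 0.413

Gamma(k,θ) with k>1 has mode (k−1)θ, so θ = 1.09/(k−1).
Need P(X < 3.91) = 0.99 with θ tied to k this way. Start at k = 2, θ = 1.09: P(X<3.91) ≈ 0.873.
Too low — raise k to concentrate. Iterating converges to k ≈ 3.64.
Then θ = 1.09/(3.64−1) ≈ 0.413.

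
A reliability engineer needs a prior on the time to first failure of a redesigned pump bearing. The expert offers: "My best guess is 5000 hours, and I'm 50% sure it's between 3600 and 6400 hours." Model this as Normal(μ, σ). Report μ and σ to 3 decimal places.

A symmetric 50% interval runs μ ± z·σ with z = 0.6745.
Half-width = 1400, so σ = 1400/0.6745 = 2075.643.
μ is the stated best guess, 5000.000.

μ = 5000.000, σ = 2075.643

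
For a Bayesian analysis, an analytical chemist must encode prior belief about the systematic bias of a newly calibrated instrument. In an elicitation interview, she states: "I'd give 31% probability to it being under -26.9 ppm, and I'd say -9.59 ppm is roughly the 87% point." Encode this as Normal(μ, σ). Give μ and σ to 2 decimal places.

The p-quantile of Normal(μ,σ) is μ + z_p·σ, with z_{0.31} = -0.4959 and z_{0.87} = 1.126.
Eliminate σ: μ = (z₂·x₁ − z₁·x₂)/(z₂ − z₁) = (1.126·-26.9 − (-0.4959)·-9.59)/1.622 = -21.61.
Then σ = (x₂ − x₁)/(z₂ − z₁) = (-9.59 − -26.9)/1.622 = 10.67.

μ = -21.61, σ = 10.67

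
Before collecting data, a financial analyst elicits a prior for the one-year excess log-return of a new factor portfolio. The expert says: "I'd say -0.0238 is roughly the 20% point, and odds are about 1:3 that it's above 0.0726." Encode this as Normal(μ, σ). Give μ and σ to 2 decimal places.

For Normal(μ,σ), the p-quantile is μ + z_p·σ. Here z_{0.2} = -0.8416, z_{0.75} = 0.6745.
So -0.0238 = μ − 0.8416σ and 0.0726 = μ + 0.6745σ.
Subtracting: σ = (0.0726 − -0.0238)/(0.6745 − (-0.8416)) = 0.06.
Then μ = -0.0238 − (-0.8416)·0.06 = 0.03.

μ = 0.03, σ = 0.06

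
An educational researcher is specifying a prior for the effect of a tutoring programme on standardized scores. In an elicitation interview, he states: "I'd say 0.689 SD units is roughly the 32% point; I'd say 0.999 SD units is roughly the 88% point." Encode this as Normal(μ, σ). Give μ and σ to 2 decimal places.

μ = 0.78, σ = 0.19

The p-quantile of Normal(μ,σ) is μ + z_p·σ, with z_{0.32} = -0.4677 and z_{0.88} = 1.175.
Eliminate σ: μ = (z₂·x₁ − z₁·x₂)/(z₂ − z₁) = (1.175·0.689 − (-0.4677)·0.999)/1.643 = 0.78.
Then σ = (x₂ − x₁)/(z₂ − z₁) = (0.999 − 0.689)/1.643 = 0.19.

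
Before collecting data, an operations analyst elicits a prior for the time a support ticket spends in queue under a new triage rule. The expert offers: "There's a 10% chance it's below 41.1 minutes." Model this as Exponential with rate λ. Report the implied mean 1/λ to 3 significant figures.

P(T < 41.1) = 1 − e^(−λ·41.1) = 0.1, so λ = −ln(1−0.1)/41.1 = −ln(0.9)/41.1 = 0.00256.
Mean = 1/λ = 390 minutes.

mean ≈ 390 minutes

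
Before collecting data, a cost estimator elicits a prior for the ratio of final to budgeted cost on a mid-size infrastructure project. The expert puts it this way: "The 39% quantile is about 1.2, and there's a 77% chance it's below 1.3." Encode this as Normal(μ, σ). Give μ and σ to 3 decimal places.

μ = 1.227, σ = 0.098

For Normal(μ,σ), the p-quantile is μ + z_p·σ. Here z_{0.39} = -0.2793, z_{0.77} = 0.7388.
So 1.2 = μ − 0.2793σ and 1.3 = μ + 0.7388σ.
Subtracting: σ = (1.3 − 1.2)/(0.7388 − (-0.2793)) = 0.098.
Then μ = 1.2 − (-0.2793)·0.098 = 1.227.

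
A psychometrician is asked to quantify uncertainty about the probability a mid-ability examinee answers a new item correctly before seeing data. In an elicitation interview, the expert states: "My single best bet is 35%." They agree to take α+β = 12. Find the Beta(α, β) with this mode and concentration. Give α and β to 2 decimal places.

For α,β > 1 the Beta mode is (α−1)/(α+β−2). With α+β = 12, the mode is (α−1)/10.
Set (α−1)/10 = 0.35 → α = 1 + 0.35·10 = 4.50.
β = 12 − α = 7.50.

α = 4.50, β = 7.50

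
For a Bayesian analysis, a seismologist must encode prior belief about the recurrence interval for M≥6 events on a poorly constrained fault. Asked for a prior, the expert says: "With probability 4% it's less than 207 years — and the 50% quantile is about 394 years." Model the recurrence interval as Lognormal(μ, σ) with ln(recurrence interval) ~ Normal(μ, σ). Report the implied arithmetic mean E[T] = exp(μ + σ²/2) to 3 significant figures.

If T ~ Lognormal(μ,σ) then ln T ~ Normal(μ,σ), so the p-quantile of ln T is μ + z_p·σ.
ln(207) = 5.333 and ln(394) = 5.976; z_{0.04} = -1.751, z_{0.5} = 0.
σ = (5.976 − 5.333)/(0 − (-1.751)) = 0.368.
μ = 5.333 − (-1.751)·0.368 = 5.976.
E[T] = exp(μ + σ²/2) = exp(5.976 + 0.0676) = 422 years.

E[T] ≈ 422 years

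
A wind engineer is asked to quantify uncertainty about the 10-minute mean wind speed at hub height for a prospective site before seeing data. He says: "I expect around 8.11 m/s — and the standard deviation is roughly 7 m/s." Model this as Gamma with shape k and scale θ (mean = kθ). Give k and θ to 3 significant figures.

For Gamma(k, scale θ): mean = kθ, variance = kθ², so CV = 1/√k.
CV = SD/mean = 7/8.11 = 0.8631, hence k = 1/CV² = 1.34.
Then θ = mean/k = 8.11/1.34 = 6.04.

k ≈ 1.34, θ ≈ 6.04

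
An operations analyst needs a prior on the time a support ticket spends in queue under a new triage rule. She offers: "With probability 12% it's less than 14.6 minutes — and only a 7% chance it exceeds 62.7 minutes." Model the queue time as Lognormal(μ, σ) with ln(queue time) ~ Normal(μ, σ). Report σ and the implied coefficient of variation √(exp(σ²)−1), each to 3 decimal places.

σ ≈ 0.550, CV ≈ 0.594

If T ~ Lognormal(μ,σ) then ln T ~ Normal(μ,σ), so the p-quantile of ln T is μ + z_p·σ.
ln(14.6) = 2.681 and ln(62.7) = 4.138; z_{0.12} = -1.175, z_{0.93} = 1.476.
σ = (4.138 − 2.681)/(1.476 − (-1.175)) = 0.550.
μ = 2.681 − (-1.175)·0.550 = 3.327.
CV = √(exp(σ²)−1) = √(exp(0.3023)−1) = 0.594.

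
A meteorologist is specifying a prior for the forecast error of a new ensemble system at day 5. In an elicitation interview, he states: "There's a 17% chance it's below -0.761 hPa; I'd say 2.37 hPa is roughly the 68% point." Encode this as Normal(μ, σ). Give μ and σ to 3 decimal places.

μ = 1.340, σ = 2.202

The p-quantile of Normal(μ,σ) is μ + z_p·σ, with z_{0.17} = -0.9542 and z_{0.68} = 0.4677.
Eliminate σ: μ = (z₂·x₁ − z₁·x₂)/(z₂ − z₁) = (0.4677·-0.761 − (-0.9542)·2.37)/1.422 = 1.340.
Then σ = (x₂ − x₁)/(z₂ − z₁) = (2.37 − -0.761)/1.422 = 2.202.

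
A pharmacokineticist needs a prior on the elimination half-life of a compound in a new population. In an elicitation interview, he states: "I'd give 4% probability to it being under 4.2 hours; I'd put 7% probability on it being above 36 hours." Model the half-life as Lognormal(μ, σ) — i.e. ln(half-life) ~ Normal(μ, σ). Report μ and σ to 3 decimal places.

If T ~ Lognormal(μ,σ) then ln T ~ Normal(μ,σ), so the p-quantile of ln T is μ + z_p·σ.
ln(4.2) = 1.435 and ln(36) = 3.584; z_{0.04} = -1.751, z_{0.93} = 1.476.
σ = (3.584 − 1.435)/(1.476 − (-1.751)) = 0.666.
μ = 1.435 − (-1.751)·0.666 = 2.601.

μ ≈ 2.601, σ ≈ 0.666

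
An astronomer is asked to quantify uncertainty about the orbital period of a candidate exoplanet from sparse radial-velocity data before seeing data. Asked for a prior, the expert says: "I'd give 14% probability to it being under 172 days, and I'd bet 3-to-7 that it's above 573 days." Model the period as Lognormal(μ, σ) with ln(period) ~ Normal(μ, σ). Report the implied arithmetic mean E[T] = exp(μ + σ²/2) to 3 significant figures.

If T ~ Lognormal(μ,σ) then ln T ~ Normal(μ,σ), so the p-quantile of ln T is μ + z_p·σ.
ln(172) = 5.147 and ln(573) = 6.351; z_{0.14} = -1.08, z_{0.7} = 0.5244.
σ = (6.351 − 5.147)/(0.5244 − (-1.08)) = 0.750.
μ = 5.147 − (-1.08)·0.750 = 5.958.
E[T] = exp(μ + σ²/2) = exp(5.958 + 0.2812) = 512 days.

E[T] ≈ 512 days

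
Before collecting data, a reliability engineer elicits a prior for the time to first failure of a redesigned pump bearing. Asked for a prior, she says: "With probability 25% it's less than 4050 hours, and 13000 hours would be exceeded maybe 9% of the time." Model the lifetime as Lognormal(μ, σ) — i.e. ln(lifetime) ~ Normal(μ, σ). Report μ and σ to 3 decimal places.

μ ≈ 8.697, σ ≈ 0.579

If T ~ Lognormal(μ,σ) then ln T ~ Normal(μ,σ), so the p-quantile of ln T is μ + z_p·σ.
ln(4050) = 8.306 and ln(13000) = 9.473; z_{0.25} = -0.6745, z_{0.91} = 1.341.
σ = (9.473 − 8.306)/(1.341 − (-0.6745)) = 0.579.
μ = 8.306 − (-0.6745)·0.579 = 8.697.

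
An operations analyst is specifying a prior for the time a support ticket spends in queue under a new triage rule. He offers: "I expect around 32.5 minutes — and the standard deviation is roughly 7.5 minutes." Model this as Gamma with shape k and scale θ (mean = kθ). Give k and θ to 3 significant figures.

k ≈ 18.8, θ ≈ 1.73

For Gamma(k, scale θ): mean = kθ, variance = kθ², so CV = 1/√k.
CV = SD/mean = 7.5/32.5 = 0.2308, hence k = 1/CV² = 18.8.
Then θ = mean/k = 32.5/18.8 = 1.73.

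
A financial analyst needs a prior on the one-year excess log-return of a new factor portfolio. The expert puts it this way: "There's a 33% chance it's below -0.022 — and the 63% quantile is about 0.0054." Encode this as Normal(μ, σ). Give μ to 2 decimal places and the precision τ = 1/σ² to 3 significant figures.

The p-quantile of Normal(μ,σ) is μ + z_p·σ, with z_{0.33} = -0.4399 and z_{0.63} = 0.3319.
Eliminate σ: μ = (z₂·x₁ − z₁·x₂)/(z₂ − z₁) = (0.3319·-0.022 − (-0.4399)·0.0054)/0.7718 = -0.01.
Then σ = (x₂ − x₁)/(z₂ − z₁) = (0.0054 − -0.022)/0.7718 = 0.04.
Precision τ = 1/σ² = 1/0.0355² = 793.

μ = -0.01, τ = 793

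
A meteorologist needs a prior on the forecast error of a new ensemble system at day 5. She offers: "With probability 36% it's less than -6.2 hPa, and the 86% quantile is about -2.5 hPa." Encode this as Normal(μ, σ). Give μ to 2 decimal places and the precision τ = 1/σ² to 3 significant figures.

μ = -5.28, τ = 0.151

For Normal(μ,σ), the p-quantile is μ + z_p·σ. Here z_{0.36} = -0.3585, z_{0.86} = 1.08.
So -6.2 = μ − 0.3585σ and -2.5 = μ + 1.08σ.
Subtracting: σ = (-2.5 − -6.2)/(1.08 − (-0.3585)) = 2.57.
Then μ = -6.2 − (-0.3585)·2.57 = -5.28.
Precision τ = 1/σ² = 1/2.572² = 0.151.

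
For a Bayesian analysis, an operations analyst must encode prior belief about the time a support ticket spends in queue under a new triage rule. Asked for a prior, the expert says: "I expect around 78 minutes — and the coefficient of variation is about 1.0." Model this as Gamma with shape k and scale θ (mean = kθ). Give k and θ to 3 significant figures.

k ≈ 1, θ ≈ 78

For Gamma(k, scale θ): mean = kθ, variance = kθ², so CV = 1/√k.
CV = 1.0, hence k = 1/CV² = 1.
Then θ = mean/k = 78/1 = 78.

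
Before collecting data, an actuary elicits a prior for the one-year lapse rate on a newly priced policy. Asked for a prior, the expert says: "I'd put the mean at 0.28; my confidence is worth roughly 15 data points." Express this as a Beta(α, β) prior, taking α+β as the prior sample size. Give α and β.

Under the effective-sample-size interpretation, Beta(α, β) has prior mean α/(α+β) and prior sample size α+β.
So α+β = 15 and α/(α+β) = 0.28, giving α = 0.28·15 = 4.2 and β = 15 − 4.2 = 10.8.

α = 4.2, β = 10.8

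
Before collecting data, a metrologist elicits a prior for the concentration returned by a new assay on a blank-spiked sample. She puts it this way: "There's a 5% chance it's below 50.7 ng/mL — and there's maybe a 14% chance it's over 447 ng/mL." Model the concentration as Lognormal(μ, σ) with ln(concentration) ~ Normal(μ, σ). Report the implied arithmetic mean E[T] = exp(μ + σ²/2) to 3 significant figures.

If T ~ Lognormal(μ,σ) then ln T ~ Normal(μ,σ), so the p-quantile of ln T is μ + z_p·σ.
ln(50.7) = 3.926 and ln(447) = 6.103; z_{0.05} = -1.645, z_{0.86} = 1.08.
σ = (6.103 − 3.926)/(1.08 − (-1.645)) = 0.799.
μ = 3.926 − (-1.645)·0.799 = 5.240.
E[T] = exp(μ + σ²/2) = exp(5.240 + 0.3190) = 259 ng/mL.

E[T] ≈ 259 ng/mL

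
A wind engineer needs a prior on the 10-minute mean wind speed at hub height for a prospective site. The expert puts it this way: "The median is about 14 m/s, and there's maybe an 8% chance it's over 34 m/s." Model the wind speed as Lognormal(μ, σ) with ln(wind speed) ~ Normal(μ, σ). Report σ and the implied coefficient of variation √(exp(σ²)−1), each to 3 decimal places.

If T ~ Lognormal(μ,σ) then ln T ~ Normal(μ,σ), so the p-quantile of ln T is μ + z_p·σ.
ln(14) = 2.639 and ln(34) = 3.526; z_{0.5} = 0, z_{0.92} = 1.405.
σ = (3.526 − 2.639)/(1.405 − (0)) = 0.632.
μ = 2.639 − (0)·0.632 = 2.639.
CV = √(exp(σ²)−1) = √(exp(0.3988)−1) = 0.700.

σ ≈ 0.632, CV ≈ 0.700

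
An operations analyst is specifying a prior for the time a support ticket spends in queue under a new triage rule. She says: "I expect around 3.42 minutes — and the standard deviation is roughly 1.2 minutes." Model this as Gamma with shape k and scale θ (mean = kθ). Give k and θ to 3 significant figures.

For Gamma(k, scale θ): mean = kθ, variance = kθ², so CV = 1/√k.
CV = SD/mean = 1.2/3.42 = 0.3509, hence k = 1/CV² = 8.12.
Then θ = mean/k = 3.42/8.12 = 0.421.

k ≈ 8.12, θ ≈ 0.421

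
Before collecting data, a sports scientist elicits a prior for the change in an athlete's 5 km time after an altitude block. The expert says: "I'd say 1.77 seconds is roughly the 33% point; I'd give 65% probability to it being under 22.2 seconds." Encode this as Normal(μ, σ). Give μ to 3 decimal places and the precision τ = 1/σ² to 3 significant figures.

For Normal(μ,σ), the p-quantile is μ + z_p·σ. Here z_{0.33} = -0.4399, z_{0.65} = 0.3853.
So 1.77 = μ − 0.4399σ and 22.2 = μ + 0.3853σ.
Subtracting: σ = (22.2 − 1.77)/(0.3853 − (-0.4399)) = 24.757.
Then μ = 1.77 − (-0.4399)·24.757 = 12.661.
Precision τ = 1/σ² = 1/24.76² = 0.00163.

μ = 12.661, τ = 0.00163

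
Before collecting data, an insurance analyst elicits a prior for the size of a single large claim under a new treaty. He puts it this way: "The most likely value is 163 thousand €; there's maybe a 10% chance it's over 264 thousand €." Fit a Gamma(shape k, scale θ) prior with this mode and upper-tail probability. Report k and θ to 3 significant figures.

Gamma(k,θ) with k>1 has mode (k−1)θ, so θ = 163/(k−1).
Need P(X < 264) = 0.9 with θ tied to k this way. Start at k = 2, θ = 163: P(X<264) ≈ 0.481.
Too low — raise k to concentrate. Iterating converges to k ≈ 9.09.
Then θ = 163/(9.09−1) ≈ 20.1.

k ≈ 9.09, θ ≈ 20.1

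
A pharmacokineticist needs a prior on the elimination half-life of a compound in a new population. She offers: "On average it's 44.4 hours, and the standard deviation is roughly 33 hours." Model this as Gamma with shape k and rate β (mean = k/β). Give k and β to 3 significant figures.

For Gamma(k, rate β): mean = k/β, variance = k/β², so CV = 1/√k.
CV = SD/mean = 33/44.4 = 0.7432, hence k = 1/CV² = 1.81.
Then β = k/mean = 1.81/44.4 = 0.0408.

k ≈ 1.81, β ≈ 0.0408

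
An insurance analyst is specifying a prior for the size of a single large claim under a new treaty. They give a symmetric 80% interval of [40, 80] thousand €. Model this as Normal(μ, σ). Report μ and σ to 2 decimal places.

A symmetric 80% interval runs μ ± z·σ with z = 1.282.
Half-width = 20, so σ = 20/1.282 = 15.61.
μ is the interval midpoint, 60.00.

μ = 60.00, σ = 15.61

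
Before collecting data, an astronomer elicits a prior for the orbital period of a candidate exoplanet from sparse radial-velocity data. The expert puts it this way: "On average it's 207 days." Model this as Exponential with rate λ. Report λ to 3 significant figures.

Exponential mean = 1/λ, so λ = 1/207.0 = 0.00483.

λ ≈ 0.00483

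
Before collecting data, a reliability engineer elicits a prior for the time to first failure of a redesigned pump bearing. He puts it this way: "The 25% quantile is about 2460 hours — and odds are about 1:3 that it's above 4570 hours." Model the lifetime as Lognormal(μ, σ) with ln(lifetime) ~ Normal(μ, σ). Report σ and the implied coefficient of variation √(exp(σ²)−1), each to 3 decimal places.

σ ≈ 0.459, CV ≈ 0.484

If T ~ Lognormal(μ,σ) then ln T ~ Normal(μ,σ), so the p-quantile of ln T is μ + z_p·σ.
ln(2460) = 7.808 and ln(4570) = 8.427; z_{0.25} = -0.6745, z_{0.75} = 0.6745.
σ = (8.427 − 7.808)/(0.6745 − (-0.6745)) = 0.459.
μ = 7.808 − (-0.6745)·0.459 = 8.118.
CV = √(exp(σ²)−1) = √(exp(0.2108)−1) = 0.484.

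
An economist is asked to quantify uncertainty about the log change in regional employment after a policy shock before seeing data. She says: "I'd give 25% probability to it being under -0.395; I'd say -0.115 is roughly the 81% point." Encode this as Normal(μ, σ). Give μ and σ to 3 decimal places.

For Normal(μ,σ), the p-quantile is μ + z_p·σ. Here z_{0.25} = -0.6745, z_{0.81} = 0.8779.
So -0.395 = μ − 0.6745σ and -0.115 = μ + 0.8779σ.
Subtracting: σ = (-0.115 − -0.395)/(0.8779 − (-0.6745)) = 0.180.
Then μ = -0.395 − (-0.6745)·0.180 = -0.273.

μ = -0.273, σ = 0.180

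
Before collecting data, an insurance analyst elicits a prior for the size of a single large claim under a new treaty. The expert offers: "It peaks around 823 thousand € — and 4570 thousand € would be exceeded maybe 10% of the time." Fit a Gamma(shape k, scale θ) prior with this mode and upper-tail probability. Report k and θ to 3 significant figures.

Gamma(k,θ) with k>1 has mode (k−1)θ, so θ = 823/(k−1).
Need P(X < 4570) = 0.9 with θ tied to k this way. Start at k = 2, θ = 823: P(X<4570) ≈ 0.975.
Too high — lower k to spread out. Iterating converges to k ≈ 1.59.
Then θ = 823/(1.59−1) ≈ 1400.

k ≈ 1.59, θ ≈ 1400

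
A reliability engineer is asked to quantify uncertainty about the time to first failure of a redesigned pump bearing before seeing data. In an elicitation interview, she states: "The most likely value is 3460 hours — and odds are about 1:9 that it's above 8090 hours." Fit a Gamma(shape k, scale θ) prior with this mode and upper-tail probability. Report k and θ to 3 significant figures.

Gamma(k,θ) with k>1 has mode (k−1)θ, so θ = 3460/(k−1).
Need P(X < 8090) = 0.9 with θ tied to k this way. Start at k = 2, θ = 3460: P(X<8090) ≈ 0.678.
Too low — raise k to concentrate. Iterating converges to k ≈ 3.67.
Then θ = 3460/(3.67−1) ≈ 1300.

k ≈ 3.67, θ ≈ 1300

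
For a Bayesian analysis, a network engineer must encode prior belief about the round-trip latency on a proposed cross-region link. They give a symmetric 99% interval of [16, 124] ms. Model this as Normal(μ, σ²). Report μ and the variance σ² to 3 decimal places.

μ = 70.000, σ² = 439.494

A symmetric 99% interval runs μ ± z·σ with z = 2.576.
Half-width = 54, so σ = 54/2.576 = 20.9641 and σ² = 439.494.
μ is the interval midpoint, 70.000.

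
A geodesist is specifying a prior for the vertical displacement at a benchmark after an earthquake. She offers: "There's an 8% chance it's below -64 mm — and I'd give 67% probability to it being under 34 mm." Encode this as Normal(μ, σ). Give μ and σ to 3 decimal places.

The p-quantile of Normal(μ,σ) is μ + z_p·σ, with z_{0.08} = -1.405 and z_{0.67} = 0.4399.
Eliminate σ: μ = (z₂·x₁ − z₁·x₂)/(z₂ − z₁) = (0.4399·-64 − (-1.405)·34)/1.845 = 10.633.
Then σ = (x₂ − x₁)/(z₂ − z₁) = (34 − -64)/1.845 = 53.117.

μ = 10.633, σ = 53.117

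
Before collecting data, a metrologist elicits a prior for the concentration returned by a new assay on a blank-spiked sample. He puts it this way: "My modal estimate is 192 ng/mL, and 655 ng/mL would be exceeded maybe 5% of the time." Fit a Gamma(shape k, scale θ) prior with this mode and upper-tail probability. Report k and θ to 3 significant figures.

Gamma(k,θ) with k>1 has mode (k−1)θ, so θ = 192/(k−1).
Need P(X < 655) = 0.95 with θ tied to k this way. Start at k = 2, θ = 192: P(X<655) ≈ 0.854.
Too low — raise k to concentrate. Iterating converges to k ≈ 2.72.
Then θ = 192/(2.72−1) ≈ 111.

k ≈ 2.72, θ ≈ 111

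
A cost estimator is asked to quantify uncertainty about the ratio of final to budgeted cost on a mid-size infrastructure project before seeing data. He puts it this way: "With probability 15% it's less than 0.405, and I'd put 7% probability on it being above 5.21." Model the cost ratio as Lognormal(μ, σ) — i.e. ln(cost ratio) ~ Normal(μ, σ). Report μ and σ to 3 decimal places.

If T ~ Lognormal(μ,σ) then ln T ~ Normal(μ,σ), so the p-quantile of ln T is μ + z_p·σ.
ln(0.405) = -0.9039 and ln(5.21) = 1.651; z_{0.15} = -1.036, z_{0.93} = 1.476.
σ = (1.651 − -0.9039)/(1.476 − (-1.036)) = 1.017.
μ = -0.9039 − (-1.036)·1.017 = 0.150.

μ ≈ 0.150, σ ≈ 1.017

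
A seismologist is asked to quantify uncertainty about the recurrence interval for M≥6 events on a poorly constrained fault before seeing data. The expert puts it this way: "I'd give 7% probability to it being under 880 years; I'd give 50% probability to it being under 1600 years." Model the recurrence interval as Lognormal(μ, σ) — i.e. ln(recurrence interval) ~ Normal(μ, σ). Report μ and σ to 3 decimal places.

If T ~ Lognormal(μ,σ) then ln T ~ Normal(μ,σ), so the p-quantile of ln T is μ + z_p·σ.
ln(880) = 6.78 and ln(1600) = 7.378; z_{0.07} = -1.476, z_{0.5} = 0.
σ = (7.378 − 6.78)/(0 − (-1.476)) = 0.405.
μ = 6.78 − (-1.476)·0.405 = 7.378.

μ ≈ 7.378, σ ≈ 0.405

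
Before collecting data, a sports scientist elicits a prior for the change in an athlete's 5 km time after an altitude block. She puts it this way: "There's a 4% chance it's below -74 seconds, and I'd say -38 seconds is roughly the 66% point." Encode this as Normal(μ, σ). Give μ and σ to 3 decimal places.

μ = -44.864, σ = 16.642

For Normal(μ,σ), the p-quantile is μ + z_p·σ. Here z_{0.04} = -1.751, z_{0.66} = 0.4125.
So -74 = μ − 1.751σ and -38 = μ + 0.4125σ.
Subtracting: σ = (-38 − -74)/(0.4125 − (-1.751)) = 16.642.
Then μ = -74 − (-1.751)·16.642 = -44.864.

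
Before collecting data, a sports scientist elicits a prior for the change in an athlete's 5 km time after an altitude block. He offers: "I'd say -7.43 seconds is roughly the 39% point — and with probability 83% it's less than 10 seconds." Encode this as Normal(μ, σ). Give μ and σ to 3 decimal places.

μ = -3.483, σ = 14.131

For Normal(μ,σ), the p-quantile is μ + z_p·σ. Here z_{0.39} = -0.2793, z_{0.83} = 0.9542.
So -7.43 = μ − 0.2793σ and 10 = μ + 0.9542σ.
Subtracting: σ = (10 − -7.43)/(0.9542 − (-0.2793)) = 14.131.
Then μ = -7.43 − (-0.2793)·14.131 = -3.483.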